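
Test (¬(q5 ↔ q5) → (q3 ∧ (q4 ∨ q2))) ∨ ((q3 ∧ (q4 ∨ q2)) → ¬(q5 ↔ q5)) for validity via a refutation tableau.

Valid

Assume the negation and expand:
Initial set: {¬((¬(q5 ↔ q5) → (q3 ∧ (q4 ∨ q2))) ∨ ((q3 ∧ (q4 ∨ q2)) → ¬(q5 ↔ q5)))}.
¬((¬(q5 ↔ q5) → (q3 ∧ (q4 ∨ q2))) ∨ ((q3 ∧ (q4 ∨ q2)) → ¬(q5 ↔ q5))): α-rule — add ¬(¬(q5 ↔ q5) → (q3 ∧ (q4 ∨ q2))), ¬((q3 ∧ (q4 ∨ q2)) → ¬(q5 ↔ q5)).
¬(¬(q5 ↔ q5) → (q3 ∧ (q4 ∨ q2))): α-rule — add ¬(q5 ↔ q5), ¬(q3 ∧ (q4 ∨ q2)).
¬((q3 ∧ (q4 ∨ q2)) → ¬(q5 ↔ q5)): α-rule — add (q3 ∧ (q4 ∨ q2)), ¬¬(q5 ↔ q5).
(q3 ∧ (q4 ∨ q2)): α-rule — add q3, (q4 ∨ q2).
¬(q5 ↔ q5): β-rule — branch into q5, ¬q5  //  ¬q5, q5.
  branch 1 (add q5, ¬q5):
    × closes — contains both q5 and ¬q5.
  branch 2 (add ¬q5, q5):
    × closes — contains both q5 and ¬q5.
All 2 branches close.
Every branch closed, so the negation is unsatisfiable and the formula is valid.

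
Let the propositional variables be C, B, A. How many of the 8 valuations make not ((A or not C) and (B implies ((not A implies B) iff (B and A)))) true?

3

Initial set: {T not ((A or not C) and (B implies ((not A implies B) iff (B and A))))}.
T not ((A or not C) and (B implies ((not A implies B) iff (B and A)))): β-rule — branch into F (A or not C)  //  F (B implies ((not A implies B) iff (B and A))).
  branch 1 (add F (A or not C)):
    F (A or not C): α-rule — add F A, F not C.
    ○ open, literals {A=0, C=1}.
  branch 2 (add F (B implies ((not A implies B) iff (B and A)))):
    F (B implies ((not A implies B) iff (B and A))): α-rule — add T B, F ((not A implies B) iff (B and A)).
    F ((not A implies B) iff (B and A)): β-rule — branch into T (not A implies B), F (B and A)  //  F (not A implies B), T (B and A).
      branch 2.1 (add T (not A implies B), F (B and A)):
        T (not A implies B): β-rule — branch into F not A  //  T B.
          branch 2.1.1 (add F not A):
            F (B and A): β-rule — branch into F B  //  F A.
              branch 2.1.1.1 (add F B):
                × closes — contains both B and not B.
              branch 2.1.1.2 (add F A):
                × closes — contains both A and not A.
          branch 2.1.2 (add T B):
            F (B and A): β-rule — branch into F B  //  F A.
              branch 2.1.2.1 (add F B):
                × closes — contains both B and not B.
              branch 2.1.2.2 (add F A):
                ○ open, literals {A=0, B=1}.
      branch 2.2 (add F (not A implies B), T (B and A)):
        F (not A implies B): α-rule — add T not A, F B.
        × closes — contains both B and not B.
4 branches closed, 2 open.
Each open branch fixes some atoms; the unmentioned ones are free. Counting distinct full assignments: branch {A=0, C=1} (B) contributes 2 new; branch {A=0, B=1} (C) contributes 1 new. Total: 3.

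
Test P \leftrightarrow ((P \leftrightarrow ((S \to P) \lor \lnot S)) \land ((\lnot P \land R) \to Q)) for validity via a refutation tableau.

Not valid

Assume the negation and expand:
Initial set: {\lnot (P \leftrightarrow ((P \leftrightarrow ((S \to P) \lor \lnot S)) \land ((\lnot P \land R) \to Q)))}.
\lnot (P \leftrightarrow ((P \leftrightarrow ((S \to P) \lor \lnot S)) \land ((\lnot P \land R) \to Q))): β-rule — branch into P, \lnot ((P \leftrightarrow ((S \to P) \lor \lnot S)) \land ((\lnot P \land R) \to Q))  //  \lnot P, ((P \leftrightarrow ((S \to P) \lor \lnot S)) \land ((\lnot P \land R) \to Q)).
  branch 1 (add P, \lnot ((P \leftrightarrow ((S \to P) \lor \lnot S)) \land ((\lnot P \land R) \to Q))):
    \lnot ((P \leftrightarrow ((S \to P) \lor \lnot S)) \land ((\lnot P \land R) \to Q)): β-rule — branch into \lnot (P \leftrightarrow ((S \to P) \lor \lnot S))  //  \lnot ((\lnot P \land R) \to Q).
      branch 1.1 (add \lnot (P \leftrightarrow ((S \to P) \lor \lnot S))):
        \lnot (P \leftrightarrow ((S \to P) \lor \lnot S)): β-rule — branch into P, \lnot ((S \to P) \lor \lnot S)  //  \lnot P, ((S \to P) \lor \lnot S).
          branch 1.1.1 (add P, \lnot ((S \to P) \lor \lnot S)):
            \lnot ((S \to P) \lor \lnot S): α-rule — add \lnot (S \to P), \lnot \lnot S.
            \lnot (S \to P): α-rule — add S, \lnot P.
            × closes — contains both P and \lnot P.
          branch 1.1.2 (add \lnot P, ((S \to P) \lor \lnot S)):
            × closes — contains both P and \lnot P.
      branch 1.2 (add \lnot ((\lnot P \land R) \to Q)):
        \lnot ((\lnot P \land R) \to Q): α-rule — add (\lnot P \land R), \lnot Q.
        (\lnot P \land R): α-rule — add \lnot P, R.
        × closes — contains both P and \lnot P.
  branch 2 (add \lnot P, ((P \leftrightarrow ((S \to P) \lor \lnot S)) \land ((\lnot P \land R) \to Q))):
    ((P \leftrightarrow ((S \to P) \lor \lnot S)) \land ((\lnot P \land R) \to Q)): α-rule — add (P \leftrightarrow ((S \to P) \lor \lnot S)), ((\lnot P \land R) \to Q).
    (P \leftrightarrow ((S \to P) \lor \lnot S)): β-rule — branch into P, ((S \to P) \lor \lnot S)  //  \lnot P, \lnot ((S \to P) \lor \lnot S).
      branch 2.1 (add P, ((S \to P) \lor \lnot S)):
        × closes — contains both P and \lnot P.
      branch 2.2 (add \lnot P, \lnot ((S \to P) \lor \lnot S)):
        \lnot ((S \to P) \lor \lnot S): α-rule — add \lnot (S \to P), \lnot \lnot S.
        \lnot (S \to P): α-rule — add S, \lnot P.
        ((\lnot P \land R) \to Q): β-rule — branch into \lnot (\lnot P \land R)  //  Q.
          branch 2.2.1 (add \lnot (\lnot P \land R)):
            \lnot (\lnot P \land R): β-rule — branch into \lnot \lnot P  //  \lnot R.
              branch 2.2.1.1 (add \lnot \lnot P):
                × closes — contains both P and \lnot P.
              branch 2.2.1.2 (add \lnot R):
                ○ open, literals {P=F, R=F, S=T}.
          branch 2.2.2 (add Q):
            ○ open, literals {P=F, Q=T, S=T}.
5 branches closed, 2 open.
An open branch gives a countermodel: P=F, R=F, S=T (unmentioned atoms arbitrary); under it the original formula is false.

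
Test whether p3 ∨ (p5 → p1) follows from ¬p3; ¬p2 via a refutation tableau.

Initial set: {¬p3; ¬p2; ¬(p3 ∨ (p5 → p1))}.
¬(p3 ∨ (p5 → p1)): α-rule — add ¬p3, ¬(p5 → p1).
¬(p5 → p1): α-rule — add p5, ¬p1.
○ open, literals {p1=0, p2=0, p3=0, p5=1}.
0 branches closed, 1 open.
An open branch gives a countermodel: p1=0, p2=0, p3=0, p5=1 (unmentioned atoms arbitrary); the premises hold there but the conclusion fails.

No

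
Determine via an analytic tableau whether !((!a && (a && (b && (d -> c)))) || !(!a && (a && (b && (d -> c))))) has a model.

Unsatisfiable

Initial set: {T !((!a && (a && (b && (d -> c)))) || !(!a && (a && (b && (d -> c)))))}.
T !((!a && (a && (b && (d -> c)))) || !(!a && (a && (b && (d -> c))))): α-rule — add F (!a && (a && (b && (d -> c)))), F !(!a && (a && (b && (d -> c)))).
F !(!a && (a && (b && (d -> c)))): α-rule — add T !a, T (a && (b && (d -> c))).
T (a && (b && (d -> c))): α-rule — add T a, T (b && (d -> c)).
× closes — contains both a and !a.
All 1 branch closes.
Every branch closed; the formula is unsatisfiable.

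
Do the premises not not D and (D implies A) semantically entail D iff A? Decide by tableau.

Initial set: {(not not D and (D implies A)); not (D iff A)}.
(not not D and (D implies A)): α-rule — add not not D, (D implies A).
not not D: drop double negation, giving D.
not (D iff A): β-rule — branch into D, not A  //  not D, A.
  branch 1 (add D, not A):
    (D implies A): β-rule — branch into not D  //  A.
      branch 1.1 (add not D):
        × closes — contains both D and not D.
      branch 1.2 (add A):
        × closes — contains both A and not A.
  branch 2 (add not D, A):
    × closes — contains both D and not D.
All 3 branches close.
Every branch closed, so the premises entail the conclusion.

Yes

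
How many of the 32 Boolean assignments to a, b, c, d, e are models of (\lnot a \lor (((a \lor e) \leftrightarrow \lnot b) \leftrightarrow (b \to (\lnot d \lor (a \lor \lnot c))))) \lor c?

28

Initial set: {((\lnot a \lor (((a \lor e) \leftrightarrow \lnot b) \leftrightarrow (b \to (\lnot d \lor (a \lor \lnot c))))) \lor c)}.
((\lnot a \lor (((a \lor e) \leftrightarrow \lnot b) \leftrightarrow (b \to (\lnot d \lor (a \lor \lnot c))))) \lor c): β-rule — branch into (\lnot a \lor (((a \lor e) \leftrightarrow \lnot b) \leftrightarrow (b \to (\lnot d \lor (a \lor \lnot c)))))  //  c.
  branch 1 (add (\lnot a \lor (((a \lor e) \leftrightarrow \lnot b) \leftrightarrow (b \to (\lnot d \lor (a \lor \lnot c)))))):
    (\lnot a \lor (((a \lor e) \leftrightarrow \lnot b) \leftrightarrow (b \to (\lnot d \lor (a \lor \lnot c))))): β-rule — branch into \lnot a  //  (((a \lor e) \leftrightarrow \lnot b) \leftrightarrow (b \to (\lnot d \lor (a \lor \lnot c)))).
      branch 1.1 (add \lnot a):
        ○ open, literals {a=false}.
      branch 1.2 (add (((a \lor e) \leftrightarrow \lnot b) \leftrightarrow (b \to (\lnot d \lor (a \lor \lnot c))))):
        (((a \lor e) \leftrightarrow \lnot b) \leftrightarrow (b \to (\lnot d \lor (a \lor \lnot c)))): β-rule — branch into ((a \lor e) \leftrightarrow \lnot b), (b \to (\lnot d \lor (a \lor \lnot c)))  //  \lnot ((a \lor e) \leftrightarrow \lnot b), \lnot (b \to (\lnot d \lor (a \lor \lnot c))).
          branch 1.2.1 (add ((a \lor e) \leftrightarrow \lnot b), (b \to (\lnot d \lor (a \lor \lnot c)))):
            ((a \lor e) \leftrightarrow \lnot b): β-rule — branch into (a \lor e), \lnot b  //  \lnot (a \lor e), \lnot \lnot b.
              branch 1.2.1.1 (add (a \lor e), \lnot b):
                (b \to (\lnot d \lor (a \lor \lnot c))): β-rule — branch into \lnot b  //  (\lnot d \lor (a \lor \lnot c)).
                  branch 1.2.1.1.1 (add \lnot b):
                    (a \lor e): β-rule — branch into a  //  e.
                      branch 1.2.1.1.1.1 (add a):
                        ○ open, literals {a=true, b=false}.
                      branch 1.2.1.1.1.2 (add e):
                        ○ open, literals {b=false, e=true}.
                  branch 1.2.1.1.2 (add (\lnot d \lor (a \lor \lnot c))):
                    (a \lor e): β-rule — branch into a  //  e.
                      branch 1.2.1.1.2.1 (add a):
                        (\lnot d \lor (a \lor \lnot c)): β-rule — branch into \lnot d  //  (a \lor \lnot c).
                          branch 1.2.1.1.2.1.1 (add \lnot d):
                            ○ open, literals {a=true, b=false, d=false}.
                          branch 1.2.1.1.2.1.2 (add (a \lor \lnot c)):
                            (a \lor \lnot c): β-rule — branch into a  //  \lnot c.
                              branch 1.2.1.1.2.1.2.1 (add a):
                                ○ open, literals {a=true, b=false}.
                              branch 1.2.1.1.2.1.2.2 (add \lnot c):
                                ○ open, literals {a=true, b=false, c=false}.
                      branch 1.2.1.1.2.2 (add e):
                        (\lnot d \lor (a \lor \lnot c)): β-rule — branch into \lnot d  //  (a \lor \lnot c).
                          branch 1.2.1.1.2.2.1 (add \lnot d):
                            ○ open, literals {b=false, d=false, e=true}.
                          branch 1.2.1.1.2.2.2 (add (a \lor \lnot c)):
                            (a \lor \lnot c): β-rule — branch into a  //  \lnot c.
                              branch 1.2.1.1.2.2.2.1 (add a):
                                ○ open, literals {a=true, b=false, e=true}.
                              branch 1.2.1.1.2.2.2.2 (add \lnot c):
                                ○ open, literals {b=false, c=false, e=true}.
              branch 1.2.1.2 (add \lnot (a \lor e), \lnot \lnot b):
                \lnot (a \lor e): α-rule — add \lnot a, \lnot e.
                (b \to (\lnot d \lor (a \lor \lnot c))): β-rule — branch into \lnot b  //  (\lnot d \lor (a \lor \lnot c)).
                  branch 1.2.1.2.1 (add \lnot b):
                    × closes — contains both b and \lnot b.
                  branch 1.2.1.2.2 (add (\lnot d \lor (a \lor \lnot c))):
                    (\lnot d \lor (a \lor \lnot c)): β-rule — branch into \lnot d  //  (a \lor \lnot c).
                      branch 1.2.1.2.2.1 (add \lnot d):
                        ○ open, literals {a=false, b=true, d=false, e=false}.
                      branch 1.2.1.2.2.2 (add (a \lor \lnot c)):
                        (a \lor \lnot c): β-rule — branch into a  //  \lnot c.
                          branch 1.2.1.2.2.2.1 (add a):
                            × closes — contains both a and \lnot a.
                          branch 1.2.1.2.2.2.2 (add \lnot c):
                            ○ open, literals {a=false, b=true, c=false, e=false}.
          branch 1.2.2 (add \lnot ((a \lor e) \leftrightarrow \lnot b), \lnot (b \to (\lnot d \lor (a \lor \lnot c)))):
            \lnot (b \to (\lnot d \lor (a \lor \lnot c))): α-rule — add b, \lnot (\lnot d \lor (a \lor \lnot c)).
            \lnot (\lnot d \lor (a \lor \lnot c)): α-rule — add \lnot \lnot d, \lnot (a \lor \lnot c).
            \lnot (a \lor \lnot c): α-rule — add \lnot a, \lnot \lnot c.
            \lnot ((a \lor e) \leftrightarrow \lnot b): β-rule — branch into (a \lor e), \lnot \lnot b  //  \lnot (a \lor e), \lnot b.
              branch 1.2.2.1 (add (a \lor e), \lnot \lnot b):
                (a \lor e): β-rule — branch into a  //  e.
                  branch 1.2.2.1.1 (add a):
                    × closes — contains both a and \lnot a.
                  branch 1.2.2.1.2 (add e):
                    ○ open, literals {a=false, b=true, c=true, d=true, e=true}.
              branch 1.2.2.2 (add \lnot (a \lor e), \lnot b):
                × closes — contains both b and \lnot b.
  branch 2 (add c):
    ○ open, literals {c=true}.
4 branches closed, 13 open.
Each open branch fixes some atoms; the unmentioned ones are free. Counting distinct full assignments: branch {a=false} (b, c, d, e) contributes 16 new; branch {a=true, b=false} (c, d, e) contributes 8 new; branch {b=false, e=true} (a, c, d) contributes 0 new; branch {a=true, b=false, d=false} (c, e) contributes 0 new; branch {a=true, b=false} (c, d, e) contributes 0 new; branch {a=true, b=false, c=false} (d, e) contributes 0 new; branch {b=false, d=false, e=true} (a, c) contributes 0 new; branch {a=true, b=false, e=true} (c, d) contributes 0 new; branch {b=false, c=false, e=true} (a, d) contributes 0 new; branch {a=false, b=true, d=false, e=false} (c) contributes 0 new; branch {a=false, b=true, c=false, e=false} (d) contributes 0 new; branch {a=false, b=true, c=true, d=true, e=true} (none free) contributes 0 new; branch {c=true} (a, b, d, e) contributes 4 new. Total: 28.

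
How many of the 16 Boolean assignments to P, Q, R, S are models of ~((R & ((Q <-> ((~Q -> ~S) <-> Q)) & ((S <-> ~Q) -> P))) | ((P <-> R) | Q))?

Initial set: {~((R & ((Q <-> ((~Q -> ~S) <-> Q)) & ((S <-> ~Q) -> P))) | ((P <-> R) | Q))}.
~((R & ((Q <-> ((~Q -> ~S) <-> Q)) & ((S <-> ~Q) -> P))) | ((P <-> R) | Q)): α-rule — add ~(R & ((Q <-> ((~Q -> ~S) <-> Q)) & ((S <-> ~Q) -> P))), ~((P <-> R) | Q).
~((P <-> R) | Q): α-rule — add ~(P <-> R), ~Q.
~(R & ((Q <-> ((~Q -> ~S) <-> Q)) & ((S <-> ~Q) -> P))): β-rule — branch into ~R  //  ~((Q <-> ((~Q -> ~S) <-> Q)) & ((S <-> ~Q) -> P)).
  branch 1 (add ~R):
    ~(P <-> R): β-rule — branch into P, ~R  //  ~P, R.
      branch 1.1 (add P, ~R):
        ○ open, literals {P=1, Q=0, R=0}.
      branch 1.2 (add ~P, R):
        × closes — contains both R and ~R.
  branch 2 (add ~((Q <-> ((~Q -> ~S) <-> Q)) & ((S <-> ~Q) -> P))):
    ~(P <-> R): β-rule — branch into P, ~R  //  ~P, R.
      branch 2.1 (add P, ~R):
        ~((Q <-> ((~Q -> ~S) <-> Q)) & ((S <-> ~Q) -> P)): β-rule — branch into ~(Q <-> ((~Q -> ~S) <-> Q))  //  ~((S <-> ~Q) -> P).
          branch 2.1.1 (add ~(Q <-> ((~Q -> ~S) <-> Q))):
            ~(Q <-> ((~Q -> ~S) <-> Q)): β-rule — branch into Q, ~((~Q -> ~S) <-> Q)  //  ~Q, ((~Q -> ~S) <-> Q).
              branch 2.1.1.1 (add Q, ~((~Q -> ~S) <-> Q)):
                × closes — contains both Q and ~Q.
              branch 2.1.1.2 (add ~Q, ((~Q -> ~S) <-> Q)):
                ((~Q -> ~S) <-> Q): β-rule — branch into (~Q -> ~S), Q  //  ~(~Q -> ~S), ~Q.
                  branch 2.1.1.2.1 (add (~Q -> ~S), Q):
                    × closes — contains both Q and ~Q.
                  branch 2.1.1.2.2 (add ~(~Q -> ~S), ~Q):
                    ~(~Q -> ~S): α-rule — add ~Q, ~~S.
                    ○ open, literals {P=1, Q=0, R=0, S=1}.
          branch 2.1.2 (add ~((S <-> ~Q) -> P)):
            ~((S <-> ~Q) -> P): α-rule — add (S <-> ~Q), ~P.
            × closes — contains both P and ~P.
      branch 2.2 (add ~P, R):
        ~((Q <-> ((~Q -> ~S) <-> Q)) & ((S <-> ~Q) -> P)): β-rule — branch into ~(Q <-> ((~Q -> ~S) <-> Q))  //  ~((S <-> ~Q) -> P).
          branch 2.2.1 (add ~(Q <-> ((~Q -> ~S) <-> Q))):
            ~(Q <-> ((~Q -> ~S) <-> Q)): β-rule — branch into Q, ~((~Q -> ~S) <-> Q)  //  ~Q, ((~Q -> ~S) <-> Q).
              branch 2.2.1.1 (add Q, ~((~Q -> ~S) <-> Q)):
                × closes — contains both Q and ~Q.
              branch 2.2.1.2 (add ~Q, ((~Q -> ~S) <-> Q)):
                ((~Q -> ~S) <-> Q): β-rule — branch into (~Q -> ~S), Q  //  ~(~Q -> ~S), ~Q.
                  branch 2.2.1.2.1 (add (~Q -> ~S), Q):
                    × closes — contains both Q and ~Q.
                  branch 2.2.1.2.2 (add ~(~Q -> ~S), ~Q):
                    ~(~Q -> ~S): α-rule — add ~Q, ~~S.
                    ○ open, literals {P=0, Q=0, R=1, S=1}.
          branch 2.2.2 (add ~((S <-> ~Q) -> P)):
            ~((S <-> ~Q) -> P): α-rule — add (S <-> ~Q), ~P.
            (S <-> ~Q): β-rule — branch into S, ~Q  //  ~S, ~~Q.
              branch 2.2.2.1 (add S, ~Q):
                ○ open, literals {P=0, Q=0, R=1, S=1}.
              branch 2.2.2.2 (add ~S, ~~Q):
                × closes — contains both Q and ~Q.
7 branches closed, 4 open.
Each open branch fixes some atoms; the unmentioned ones are free. Counting distinct full assignments: branch {P=1, Q=0, R=0} (S) contributes 2 new; branch {P=1, Q=0, R=0, S=1} (none free) contributes 0 new; branch {P=0, Q=0, R=1, S=1} (none free) contributes 1 new; branch {P=0, Q=0, R=1, S=1} (none free) contributes 0 new. Total: 3.

3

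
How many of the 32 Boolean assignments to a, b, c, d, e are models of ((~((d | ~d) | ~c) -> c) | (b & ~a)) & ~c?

Initial set: {(((~((d | ~d) | ~c) -> c) | (b & ~a)) & ~c)}.
(((~((d | ~d) | ~c) -> c) | (b & ~a)) & ~c): α-rule — add ((~((d | ~d) | ~c) -> c) | (b & ~a)), ~c.
((~((d | ~d) | ~c) -> c) | (b & ~a)): β-rule — branch into (~((d | ~d) | ~c) -> c)  //  (b & ~a).
  branch 1 (add (~((d | ~d) | ~c) -> c)):
    (~((d | ~d) | ~c) -> c): β-rule — branch into ~~((d | ~d) | ~c)  //  c.
      branch 1.1 (add ~~((d | ~d) | ~c)):
        ~~((d | ~d) | ~c): β-rule — branch into (d | ~d)  //  ~c.
          branch 1.1.1 (add (d | ~d)):
            (d | ~d): β-rule — branch into d  //  ~d.
              branch 1.1.1.1 (add d):
                ○ open, literals {c=0, d=1}.
              branch 1.1.1.2 (add ~d):
                ○ open, literals {c=0, d=0}.
          branch 1.1.2 (add ~c):
            ○ open, literals {c=0}.
      branch 1.2 (add c):
        × closes — contains both c and ~c.
  branch 2 (add (b & ~a)):
    (b & ~a): α-rule — add b, ~a.
    ○ open, literals {a=0, b=1, c=0}.
1 branch closed, 4 open.
Each open branch fixes some atoms; the unmentioned ones are free. Counting distinct full assignments: branch {c=0, d=1} (a, b, e) contributes 8 new; branch {c=0, d=0} (a, b, e) contributes 8 new; branch {c=0} (a, b, d, e) contributes 0 new; branch {a=0, b=1, c=0} (d, e) contributes 0 new. Total: 16.

16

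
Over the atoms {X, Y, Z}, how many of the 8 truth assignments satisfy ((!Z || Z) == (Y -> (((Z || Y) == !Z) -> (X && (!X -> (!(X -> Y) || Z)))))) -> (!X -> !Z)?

Initial set: {T (((!Z || Z) == (Y -> (((Z || Y) == !Z) -> (X && (!X -> (!(X -> Y) || Z)))))) -> (!X -> !Z))}.
T (((!Z || Z) == (Y -> (((Z || Y) == !Z) -> (X && (!X -> (!(X -> Y) || Z)))))) -> (!X -> !Z)): β-rule — branch into F ((!Z || Z) == (Y -> (((Z || Y) == !Z) -> (X && (!X -> (!(X -> Y) || Z))))))  //  T (!X -> !Z).
  branch 1 (add F ((!Z || Z) == (Y -> (((Z || Y) == !Z) -> (X && (!X -> (!(X -> Y) || Z))))))):
    F ((!Z || Z) == (Y -> (((Z || Y) == !Z) -> (X && (!X -> (!(X -> Y) || Z)))))): β-rule — branch into T (!Z || Z), F (Y -> (((Z || Y) == !Z) -> (X && (!X -> (!(X -> Y) || Z)))))  //  F (!Z || Z), T (Y -> (((Z || Y) == !Z) -> (X && (!X -> (!(X -> Y) || Z))))).
      branch 1.1 (add T (!Z || Z), F (Y -> (((Z || Y) == !Z) -> (X && (!X -> (!(X -> Y) || Z)))))):
        F (Y -> (((Z || Y) == !Z) -> (X && (!X -> (!(X -> Y) || Z))))): α-rule — add T Y, F (((Z || Y) == !Z) -> (X && (!X -> (!(X -> Y) || Z)))).
        F (((Z || Y) == !Z) -> (X && (!X -> (!(X -> Y) || Z)))): α-rule — add T ((Z || Y) == !Z), F (X && (!X -> (!(X -> Y) || Z))).
        T (!Z || Z): β-rule — branch into T !Z  //  T Z.
          branch 1.1.1 (add T !Z):
            T ((Z || Y) == !Z): β-rule — branch into T (Z || Y), T !Z  //  F (Z || Y), F !Z.
              branch 1.1.1.1 (add T (Z || Y), T !Z):
                F (X && (!X -> (!(X -> Y) || Z))): β-rule — branch into F X  //  F (!X -> (!(X -> Y) || Z)).
                  branch 1.1.1.1.1 (add F X):
                    T (Z || Y): β-rule — branch into T Z  //  T Y.
                      branch 1.1.1.1.1.1 (add T Z):
                        × closes — contains both Z and !Z.
                      branch 1.1.1.1.1.2 (add T Y):
                        ○ open, literals {X=F, Y=T, Z=F}.
                  branch 1.1.1.1.2 (add F (!X -> (!(X -> Y) || Z))):
                    F (!X -> (!(X -> Y) || Z)): α-rule — add T !X, F (!(X -> Y) || Z).
                    F (!(X -> Y) || Z): α-rule — add F !(X -> Y), F Z.
                    T (Z || Y): β-rule — branch into T Z  //  T Y.
                      branch 1.1.1.1.2.1 (add T Z):
                        × closes — contains both Z and !Z.
                      branch 1.1.1.1.2.2 (add T Y):
                        F !(X -> Y): β-rule — branch into F X  //  T Y.
                          branch 1.1.1.1.2.2.1 (add F X):
                            ○ open, literals {X=F, Y=T, Z=F}.
                          branch 1.1.1.1.2.2.2 (add T Y):
                            ○ open, literals {X=F, Y=T, Z=F}.
              branch 1.1.1.2 (add F (Z || Y), F !Z):
                × closes — contains both Z and !Z.
          branch 1.1.2 (add T Z):
            T ((Z || Y) == !Z): β-rule — branch into T (Z || Y), T !Z  //  F (Z || Y), F !Z.
              branch 1.1.2.1 (add T (Z || Y), T !Z):
                × closes — contains both Z and !Z.
              branch 1.1.2.2 (add F (Z || Y), F !Z):
                F (Z || Y): α-rule — add F Z, F Y.
                × closes — contains both Z and !Z.
      branch 1.2 (add F (!Z || Z), T (Y -> (((Z || Y) == !Z) -> (X && (!X -> (!(X -> Y) || Z)))))):
        F (!Z || Z): α-rule — add F !Z, F Z.
        × closes — contains both Z and !Z.
  branch 2 (add T (!X -> !Z)):
    T (!X -> !Z): β-rule — branch into F !X  //  T !Z.
      branch 2.1 (add F !X):
        ○ open, literals {X=T}.
      branch 2.2 (add T !Z):
        ○ open, literals {Z=F}.
6 branches closed, 5 open.
Each open branch fixes some atoms; the unmentioned ones are free. Counting distinct full assignments: branch {X=F, Y=T, Z=F} (none free) contributes 1 new; branch {X=F, Y=T, Z=F} (none free) contributes 0 new; branch {X=F, Y=T, Z=F} (none free) contributes 0 new; branch {X=T} (Y, Z) contributes 4 new; branch {Z=F} (X, Y) contributes 1 new. Total: 6.

6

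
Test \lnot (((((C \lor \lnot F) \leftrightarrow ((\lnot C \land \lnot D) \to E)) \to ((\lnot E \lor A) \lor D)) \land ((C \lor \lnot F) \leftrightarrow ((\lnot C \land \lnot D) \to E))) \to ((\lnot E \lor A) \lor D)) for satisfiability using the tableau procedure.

Unsatisfiable

Initial set: {T \lnot (((((C \lor \lnot F) \leftrightarrow ((\lnot C \land \lnot D) \to E)) \to ((\lnot E \lor A) \lor D)) \land ((C \lor \lnot F) \leftrightarrow ((\lnot C \land \lnot D) \to E))) \to ((\lnot E \lor A) \lor D))}.
T \lnot (((((C \lor \lnot F) \leftrightarrow ((\lnot C \land \lnot D) \to E)) \to ((\lnot E \lor A) \lor D)) \land ((C \lor \lnot F) \leftrightarrow ((\lnot C \land \lnot D) \to E))) \to ((\lnot E \lor A) \lor D)): α-rule — add T ((((C \lor \lnot F) \leftrightarrow ((\lnot C \land \lnot D) \to E)) \to ((\lnot E \lor A) \lor D)) \land ((C \lor \lnot F) \leftrightarrow ((\lnot C \land \lnot D) \to E))), F ((\lnot E \lor A) \lor D).
T ((((C \lor \lnot F) \leftrightarrow ((\lnot C \land \lnot D) \to E)) \to ((\lnot E \lor A) \lor D)) \land ((C \lor \lnot F) \leftrightarrow ((\lnot C \land \lnot D) \to E))): α-rule — add T (((C \lor \lnot F) \leftrightarrow ((\lnot C \land \lnot D) \to E)) \to ((\lnot E \lor A) \lor D)), T ((C \lor \lnot F) \leftrightarrow ((\lnot C \land \lnot D) \to E)).
F ((\lnot E \lor A) \lor D): α-rule — add F (\lnot E \lor A), F D.
F (\lnot E \lor A): α-rule — add F \lnot E, F A.
T (((C \lor \lnot F) \leftrightarrow ((\lnot C \land \lnot D) \to E)) \to ((\lnot E \lor A) \lor D)): β-rule — branch into F ((C \lor \lnot F) \leftrightarrow ((\lnot C \land \lnot D) \to E))  //  T ((\lnot E \lor A) \lor D).
  branch 1 (add F ((C \lor \lnot F) \leftrightarrow ((\lnot C \land \lnot D) \to E))):
    T ((C \lor \lnot F) \leftrightarrow ((\lnot C \land \lnot D) \to E)): β-rule — branch into T (C \lor \lnot F), T ((\lnot C \land \lnot D) \to E)  //  F (C \lor \lnot F), F ((\lnot C \land \lnot D) \to E).
      branch 1.1 (add T (C \lor \lnot F), T ((\lnot C \land \lnot D) \to E)):
        F ((C \lor \lnot F) \leftrightarrow ((\lnot C \land \lnot D) \to E)): β-rule — branch into T (C \lor \lnot F), F ((\lnot C \land \lnot D) \to E)  //  F (C \lor \lnot F), T ((\lnot C \land \lnot D) \to E).
          branch 1.1.1 (add T (C \lor \lnot F), F ((\lnot C \land \lnot D) \to E)):
            F ((\lnot C \land \lnot D) \to E): α-rule — add T (\lnot C \land \lnot D), F E.
            × closes — contains both E and \lnot E.
          branch 1.1.2 (add F (C \lor \lnot F), T ((\lnot C \land \lnot D) \to E)):
            F (C \lor \lnot F): α-rule — add F C, F \lnot F.
            T (C \lor \lnot F): β-rule — branch into T C  //  T \lnot F.
              branch 1.1.2.1 (add T C):
                × closes — contains both C and \lnot C.
              branch 1.1.2.2 (add T \lnot F):
                × closes — contains both F and \lnot F.
      branch 1.2 (add F (C \lor \lnot F), F ((\lnot C \land \lnot D) \to E)):
        F (C \lor \lnot F): α-rule — add F C, F \lnot F.
        F ((\lnot C \land \lnot D) \to E): α-rule — add T (\lnot C \land \lnot D), F E.
        × closes — contains both E and \lnot E.
  branch 2 (add T ((\lnot E \lor A) \lor D)):
    T ((C \lor \lnot F) \leftrightarrow ((\lnot C \land \lnot D) \to E)): β-rule — branch into T (C \lor \lnot F), T ((\lnot C \land \lnot D) \to E)  //  F (C \lor \lnot F), F ((\lnot C \land \lnot D) \to E).
      branch 2.1 (add T (C \lor \lnot F), T ((\lnot C \land \lnot D) \to E)):
        T ((\lnot E \lor A) \lor D): β-rule — branch into T (\lnot E \lor A)  //  T D.
          branch 2.1.1 (add T (\lnot E \lor A)):
            T (C \lor \lnot F): β-rule — branch into T C  //  T \lnot F.
              branch 2.1.1.1 (add T C):
                T ((\lnot C \land \lnot D) \to E): β-rule — branch into F (\lnot C \land \lnot D)  //  T E.
                  branch 2.1.1.1.1 (add F (\lnot C \land \lnot D)):
                    T (\lnot E \lor A): β-rule — branch into T \lnot E  //  T A.
                      branch 2.1.1.1.1.1 (add T \lnot E):
                        × closes — contains both E and \lnot E.
                      branch 2.1.1.1.1.2 (add T A):
                        × closes — contains both A and \lnot A.
                  branch 2.1.1.1.2 (add T E):
                    T (\lnot E \lor A): β-rule — branch into T \lnot E  //  T A.
                      branch 2.1.1.1.2.1 (add T \lnot E):
                        × closes — contains both E and \lnot E.
                      branch 2.1.1.1.2.2 (add T A):
                        × closes — contains both A and \lnot A.
              branch 2.1.1.2 (add T \lnot F):
                T ((\lnot C \land \lnot D) \to E): β-rule — branch into F (\lnot C \land \lnot D)  //  T E.
                  branch 2.1.1.2.1 (add F (\lnot C \land \lnot D)):
                    T (\lnot E \lor A): β-rule — branch into T \lnot E  //  T A.
                      branch 2.1.1.2.1.1 (add T \lnot E):
                        × closes — contains both E and \lnot E.
                      branch 2.1.1.2.1.2 (add T A):
                        × closes — contains both A and \lnot A.
                  branch 2.1.1.2.2 (add T E):
                    T (\lnot E \lor A): β-rule — branch into T \lnot E  //  T A.
                      branch 2.1.1.2.2.1 (add T \lnot E):
                        × closes — contains both E and \lnot E.
                      branch 2.1.1.2.2.2 (add T A):
                        × closes — contains both A and \lnot A.
          branch 2.1.2 (add T D):
            × closes — contains both D and \lnot D.
      branch 2.2 (add F (C \lor \lnot F), F ((\lnot C \land \lnot D) \to E)):
        F (C \lor \lnot F): α-rule — add F C, F \lnot F.
        F ((\lnot C \land \lnot D) \to E): α-rule — add T (\lnot C \land \lnot D), F E.
        × closes — contains both E and \lnot E.
All 14 branches close.
Every branch closed; the formula is unsatisfiable.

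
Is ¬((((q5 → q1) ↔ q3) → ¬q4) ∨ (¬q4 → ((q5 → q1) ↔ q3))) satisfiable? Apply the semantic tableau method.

Unsatisfiable

Initial set: {¬((((q5 → q1) ↔ q3) → ¬q4) ∨ (¬q4 → ((q5 → q1) ↔ q3)))}.
¬((((q5 → q1) ↔ q3) → ¬q4) ∨ (¬q4 → ((q5 → q1) ↔ q3))): α-rule — add ¬(((q5 → q1) ↔ q3) → ¬q4), ¬(¬q4 → ((q5 → q1) ↔ q3)).
¬(((q5 → q1) ↔ q3) → ¬q4): α-rule — add ((q5 → q1) ↔ q3), ¬¬q4.
¬(¬q4 → ((q5 → q1) ↔ q3)): α-rule — add ¬q4, ¬((q5 → q1) ↔ q3).
× closes — contains both q4 and ¬q4.
All 1 branch closes.
Every branch closed; the formula is unsatisfiable.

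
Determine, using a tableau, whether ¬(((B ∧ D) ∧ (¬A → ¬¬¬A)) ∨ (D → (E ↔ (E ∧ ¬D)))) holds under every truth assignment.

Not valid

Assume the negation and expand:
Initial set: {¬¬(((B ∧ D) ∧ (¬A → ¬¬¬A)) ∨ (D → (E ↔ (E ∧ ¬D))))}.
¬¬(((B ∧ D) ∧ (¬A → ¬¬¬A)) ∨ (D → (E ↔ (E ∧ ¬D)))): β-rule — branch into ((B ∧ D) ∧ (¬A → ¬¬¬A))  //  (D → (E ↔ (E ∧ ¬D))).
  branch 1 (add ((B ∧ D) ∧ (¬A → ¬¬¬A))):
    ((B ∧ D) ∧ (¬A → ¬¬¬A)): α-rule — add (B ∧ D), (¬A → ¬¬¬A).
    (B ∧ D): α-rule — add B, D.
    (¬A → ¬¬¬A): β-rule — branch into ¬¬A  //  ¬¬¬A.
      branch 1.1 (add ¬¬A):
        ○ open, literals {A=1, B=1, D=1}.
      branch 1.2 (add ¬¬¬A):
        ¬¬¬A: drop double negation, giving ¬A.
        ○ open, literals {A=0, B=1, D=1}.
  branch 2 (add (D → (E ↔ (E ∧ ¬D)))):
    (D → (E ↔ (E ∧ ¬D))): β-rule — branch into ¬D  //  (E ↔ (E ∧ ¬D)).
      branch 2.1 (add ¬D):
        ○ open, literals {D=0}.
      branch 2.2 (add (E ↔ (E ∧ ¬D))):
        (E ↔ (E ∧ ¬D)): β-rule — branch into E, (E ∧ ¬D)  //  ¬E, ¬(E ∧ ¬D).
          branch 2.2.1 (add E, (E ∧ ¬D)):
            (E ∧ ¬D): α-rule — add E, ¬D.
            ○ open, literals {D=0, E=1}.
          branch 2.2.2 (add ¬E, ¬(E ∧ ¬D)):
            ¬(E ∧ ¬D): β-rule — branch into ¬E  //  ¬¬D.
              branch 2.2.2.1 (add ¬E):
                ○ open, literals {E=0}.
              branch 2.2.2.2 (add ¬¬D):
                ○ open, literals {D=1, E=0}.
0 branches closed, 6 open.
An open branch gives a countermodel: A=1, B=1, D=1 (unmentioned atoms arbitrary); under it the original formula is false.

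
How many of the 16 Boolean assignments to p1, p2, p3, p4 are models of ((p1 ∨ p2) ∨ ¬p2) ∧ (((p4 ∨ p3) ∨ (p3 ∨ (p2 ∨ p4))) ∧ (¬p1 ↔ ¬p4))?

Initial set: {T (((p1 ∨ p2) ∨ ¬p2) ∧ (((p4 ∨ p3) ∨ (p3 ∨ (p2 ∨ p4))) ∧ (¬p1 ↔ ¬p4)))}.
T (((p1 ∨ p2) ∨ ¬p2) ∧ (((p4 ∨ p3) ∨ (p3 ∨ (p2 ∨ p4))) ∧ (¬p1 ↔ ¬p4))): α-rule — add T ((p1 ∨ p2) ∨ ¬p2), T (((p4 ∨ p3) ∨ (p3 ∨ (p2 ∨ p4))) ∧ (¬p1 ↔ ¬p4)).
T (((p4 ∨ p3) ∨ (p3 ∨ (p2 ∨ p4))) ∧ (¬p1 ↔ ¬p4)): α-rule — add T ((p4 ∨ p3) ∨ (p3 ∨ (p2 ∨ p4))), T (¬p1 ↔ ¬p4).
T ((p1 ∨ p2) ∨ ¬p2): β-rule — branch into T (p1 ∨ p2)  //  T ¬p2.
  branch 1 (add T (p1 ∨ p2)):
    T ((p4 ∨ p3) ∨ (p3 ∨ (p2 ∨ p4))): β-rule — branch into T (p4 ∨ p3)  //  T (p3 ∨ (p2 ∨ p4)).
      branch 1.1 (add T (p4 ∨ p3)):
        T (¬p1 ↔ ¬p4): β-rule — branch into T ¬p1, T ¬p4  //  F ¬p1, F ¬p4.
          branch 1.1.1 (add T ¬p1, T ¬p4):
            T (p1 ∨ p2): β-rule — branch into T p1  //  T p2.
              branch 1.1.1.1 (add T p1):
                × closes — contains both p1 and ¬p1.
              branch 1.1.1.2 (add T p2):
                T (p4 ∨ p3): β-rule — branch into T p4  //  T p3.
                  branch 1.1.1.2.1 (add T p4):
                    × closes — contains both p4 and ¬p4.
                  branch 1.1.1.2.2 (add T p3):
                    ○ open, literals {p1=0, p2=1, p3=1, p4=0}.
          branch 1.1.2 (add F ¬p1, F ¬p4):
            T (p1 ∨ p2): β-rule — branch into T p1  //  T p2.
              branch 1.1.2.1 (add T p1):
                T (p4 ∨ p3): β-rule — branch into T p4  //  T p3.
                  branch 1.1.2.1.1 (add T p4):
                    ○ open, literals {p1=1, p4=1}.
                  branch 1.1.2.1.2 (add T p3):
                    ○ open, literals {p1=1, p3=1, p4=1}.
              branch 1.1.2.2 (add T p2):
                T (p4 ∨ p3): β-rule — branch into T p4  //  T p3.
                  branch 1.1.2.2.1 (add T p4):
                    ○ open, literals {p1=1, p2=1, p4=1}.
                  branch 1.1.2.2.2 (add T p3):
                    ○ open, literals {p1=1, p2=1, p3=1, p4=1}.
      branch 1.2 (add T (p3 ∨ (p2 ∨ p4))):
        T (¬p1 ↔ ¬p4): β-rule — branch into T ¬p1, T ¬p4  //  F ¬p1, F ¬p4.
          branch 1.2.1 (add T ¬p1, T ¬p4):
            T (p1 ∨ p2): β-rule — branch into T p1  //  T p2.
              branch 1.2.1.1 (add T p1):
                × closes — contains both p1 and ¬p1.
              branch 1.2.1.2 (add T p2):
                T (p3 ∨ (p2 ∨ p4)): β-rule — branch into T p3  //  T (p2 ∨ p4).
                  branch 1.2.1.2.1 (add T p3):
                    ○ open, literals {p1=0, p2=1, p3=1, p4=0}.
                  branch 1.2.1.2.2 (add T (p2 ∨ p4)):
                    T (p2 ∨ p4): β-rule — branch into T p2  //  T p4.
                      branch 1.2.1.2.2.1 (add T p2):
                        ○ open, literals {p1=0, p2=1, p4=0}.
                      branch 1.2.1.2.2.2 (add T p4):
                        × closes — contains both p4 and ¬p4.
          branch 1.2.2 (add F ¬p1, F ¬p4):
            T (p1 ∨ p2): β-rule — branch into T p1  //  T p2.
              branch 1.2.2.1 (add T p1):
                T (p3 ∨ (p2 ∨ p4)): β-rule — branch into T p3  //  T (p2 ∨ p4).
                  branch 1.2.2.1.1 (add T p3):
                    ○ open, literals {p1=1, p3=1, p4=1}.
                  branch 1.2.2.1.2 (add T (p2 ∨ p4)):
                    T (p2 ∨ p4): β-rule — branch into T p2  //  T p4.
                      branch 1.2.2.1.2.1 (add T p2):
                        ○ open, literals {p1=1, p2=1, p4=1}.
                      branch 1.2.2.1.2.2 (add T p4):
                        ○ open, literals {p1=1, p4=1}.
              branch 1.2.2.2 (add T p2):
                T (p3 ∨ (p2 ∨ p4)): β-rule — branch into T p3  //  T (p2 ∨ p4).
                  branch 1.2.2.2.1 (add T p3):
                    ○ open, literals {p1=1, p2=1, p3=1, p4=1}.
                  branch 1.2.2.2.2 (add T (p2 ∨ p4)):
                    T (p2 ∨ p4): β-rule — branch into T p2  //  T p4.
                      branch 1.2.2.2.2.1 (add T p2):
                        ○ open, literals {p1=1, p2=1, p4=1}.
                      branch 1.2.2.2.2.2 (add T p4):
                        ○ open, literals {p1=1, p2=1, p4=1}.
  branch 2 (add T ¬p2):
    T ((p4 ∨ p3) ∨ (p3 ∨ (p2 ∨ p4))): β-rule — branch into T (p4 ∨ p3)  //  T (p3 ∨ (p2 ∨ p4)).
      branch 2.1 (add T (p4 ∨ p3)):
        T (¬p1 ↔ ¬p4): β-rule — branch into T ¬p1, T ¬p4  //  F ¬p1, F ¬p4.
          branch 2.1.1 (add T ¬p1, T ¬p4):
            T (p4 ∨ p3): β-rule — branch into T p4  //  T p3.
              branch 2.1.1.1 (add T p4):
                × closes — contains both p4 and ¬p4.
              branch 2.1.1.2 (add T p3):
                ○ open, literals {p1=0, p2=0, p3=1, p4=0}.
          branch 2.1.2 (add F ¬p1, F ¬p4):
            T (p4 ∨ p3): β-rule — branch into T p4  //  T p3.
              branch 2.1.2.1 (add T p4):
                ○ open, literals {p1=1, p2=0, p4=1}.
              branch 2.1.2.2 (add T p3):
                ○ open, literals {p1=1, p2=0, p3=1, p4=1}.
      branch 2.2 (add T (p3 ∨ (p2 ∨ p4))):
        T (¬p1 ↔ ¬p4): β-rule — branch into T ¬p1, T ¬p4  //  F ¬p1, F ¬p4.
          branch 2.2.1 (add T ¬p1, T ¬p4):
            T (p3 ∨ (p2 ∨ p4)): β-rule — branch into T p3  //  T (p2 ∨ p4).
              branch 2.2.1.1 (add T p3):
                ○ open, literals {p1=0, p2=0, p3=1, p4=0}.
              branch 2.2.1.2 (add T (p2 ∨ p4)):
                T (p2 ∨ p4): β-rule — branch into T p2  //  T p4.
                  branch 2.2.1.2.1 (add T p2):
                    × closes — contains both p2 and ¬p2.
                  branch 2.2.1.2.2 (add T p4):
                    × closes — contains both p4 and ¬p4.
          branch 2.2.2 (add F ¬p1, F ¬p4):
            T (p3 ∨ (p2 ∨ p4)): β-rule — branch into T p3  //  T (p2 ∨ p4).
              branch 2.2.2.1 (add T p3):
                ○ open, literals {p1=1, p2=0, p3=1, p4=1}.
              branch 2.2.2.2 (add T (p2 ∨ p4)):
                T (p2 ∨ p4): β-rule — branch into T p2  //  T p4.
                  branch 2.2.2.2.1 (add T p2):
                    × closes — contains both p2 and ¬p2.
                  branch 2.2.2.2.2 (add T p4):
                    ○ open, literals {p1=1, p2=0, p4=1}.
8 branches closed, 19 open.
Each open branch fixes some atoms; the unmentioned ones are free. Counting distinct full assignments: branch {p1=0, p2=1, p3=1, p4=0} (none free) contributes 1 new; branch {p1=1, p4=1} (p2, p3) contributes 4 new; branch {p1=1, p3=1, p4=1} (p2) contributes 0 new; branch {p1=1, p2=1, p4=1} (p3) contributes 0 new; branch {p1=1, p2=1, p3=1, p4=1} (none free) contributes 0 new; branch {p1=0, p2=1, p3=1, p4=0} (none free) contributes 0 new; branch {p1=0, p2=1, p4=0} (p3) contributes 1 new; branch {p1=1, p3=1, p4=1} (p2) contributes 0 new; branch {p1=1, p2=1, p4=1} (p3) contributes 0 new; branch {p1=1, p4=1} (p2, p3) contributes 0 new; branch {p1=1, p2=1, p3=1, p4=1} (none free) contributes 0 new; branch {p1=1, p2=1, p4=1} (p3) contributes 0 new; branch {p1=1, p2=1, p4=1} (p3) contributes 0 new; branch {p1=0, p2=0, p3=1, p4=0} (none free) contributes 1 new; branch {p1=1, p2=0, p4=1} (p3) contributes 0 new; branch {p1=1, p2=0, p3=1, p4=1} (none free) contributes 0 new; branch {p1=0, p2=0, p3=1, p4=0} (none free) contributes 0 new; branch {p1=1, p2=0, p3=1, p4=1} (none free) contributes 0 new; branch {p1=1, p2=0, p4=1} (p3) contributes 0 new. Total: 7.

7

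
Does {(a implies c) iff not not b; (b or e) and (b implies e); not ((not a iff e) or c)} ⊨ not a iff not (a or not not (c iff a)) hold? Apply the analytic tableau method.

Initial set: {((a implies c) iff not not b); ((b or e) and (b implies e)); not ((not a iff e) or c); not (not a iff not (a or not not (c iff a)))}.
((b or e) and (b implies e)): α-rule — add (b or e), (b implies e).
not ((not a iff e) or c): α-rule — add not (not a iff e), not c.
((a implies c) iff not not b): β-rule — branch into (a implies c), not not b  //  not (a implies c), not not not b.
  branch 1 (add (a implies c), not not b):
    not not b: drop double negation, giving b.
    not (not a iff not (a or not not (c iff a))): β-rule — branch into not a, not not (a or not not (c iff a))  //  not not a, not (a or not not (c iff a)).
      branch 1.1 (add not a, not not (a or not not (c iff a))):
        (b or e): β-rule — branch into b  //  e.
          branch 1.1.1 (add b):
            (b implies e): β-rule — branch into not b  //  e.
              branch 1.1.1.1 (add not b):
                × closes — contains both b and not b.
              branch 1.1.1.2 (add e):
                not (not a iff e): β-rule — branch into not a, not e  //  not not a, e.
                  branch 1.1.1.2.1 (add not a, not e):
                    × closes — contains both e and not e.
                  branch 1.1.1.2.2 (add not not a, e):
                    × closes — contains both a and not a.
          branch 1.1.2 (add e):
            (b implies e): β-rule — branch into not b  //  e.
              branch 1.1.2.1 (add not b):
                × closes — contains both b and not b.
              branch 1.1.2.2 (add e):
                not (not a iff e): β-rule — branch into not a, not e  //  not not a, e.
                  branch 1.1.2.2.1 (add not a, not e):
                    × closes — contains both e and not e.
                  branch 1.1.2.2.2 (add not not a, e):
                    × closes — contains both a and not a.
      branch 1.2 (add not not a, not (a or not not (c iff a))):
        not (a or not not (c iff a)): α-rule — add not a, not not not (c iff a).
        × closes — contains both a and not a.
  branch 2 (add not (a implies c), not not not b):
    not (a implies c): α-rule — add a, not c.
    not not not b: drop double negation, giving not b.
    not (not a iff not (a or not not (c iff a))): β-rule — branch into not a, not not (a or not not (c iff a))  //  not not a, not (a or not not (c iff a)).
      branch 2.1 (add not a, not not (a or not not (c iff a))):
        × closes — contains both a and not a.
      branch 2.2 (add not not a, not (a or not not (c iff a))):
        not (a or not not (c iff a)): α-rule — add not a, not not not (c iff a).
        × closes — contains both a and not a.
All 9 branches close.
Every branch closed, so the premises entail the conclusion.

Yes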